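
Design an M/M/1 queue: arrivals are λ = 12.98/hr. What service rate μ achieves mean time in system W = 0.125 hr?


W = 1/(μ−λ) ⇒ μ − λ = 1/W = 1/0.125 = 8.0000
μ = λ + 1/W = 12.98 + 8.0000 = 20.9800 per hr

Final: 20.9800 /hr


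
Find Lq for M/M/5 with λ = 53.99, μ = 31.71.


a = λ/μ = 1.7026; ρ = a/5 = 0.3405
P₀ = 0.181632
Lq = P₀·a^c·ρ / (c!·(1−ρ)²) = 0.181632·14.30821·0.3405/(120·0.43491)
= 0.01696

Final: 0.01696


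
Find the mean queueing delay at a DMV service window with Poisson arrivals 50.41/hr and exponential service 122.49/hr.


ρ = 50.41/122.49 = 0.4115
Wq = ρ/(μ−λ) = 0.4115/(122.49 − 50.41) = 0.4115/72.08 = 0.005710 hr

Final: 0.005710 hr


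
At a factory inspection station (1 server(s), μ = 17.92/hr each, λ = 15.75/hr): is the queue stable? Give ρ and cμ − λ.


Total capacity cμ = 1·17.92 = 17.92/hr
ρ = λ/(cμ) = 15.75/17.92 = 0.8789
Stable ⇔ ρ < 1: YES
Spare capacity = cμ − λ = 17.92 − 15.75 = 2.17/hr

Final: ρ = 0.8789; stable; margin = 2.17/hr


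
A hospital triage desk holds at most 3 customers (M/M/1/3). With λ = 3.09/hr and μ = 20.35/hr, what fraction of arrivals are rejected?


ρ = λ/μ = 3.09/20.35 = 0.1518
P_K = (1−ρ)ρ^K/(1−ρ^(K+1)) = (0.8482·0.003501)/(1 − 0.0005316)
= 0.002969/0.999468 = 0.002971

Final: 0.002971


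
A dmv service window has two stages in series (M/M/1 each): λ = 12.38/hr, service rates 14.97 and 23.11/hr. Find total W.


Each node sees arrival rate λ = 12.38/hr (tandem ⇒ throughput preserved).
W₁ = 1/(μ₁−λ) = 1/(14.97−12.38) = 0.38610 hr
W₂ = 1/(μ₂−λ) = 1/(23.11−12.38) = 0.09320 hr
W_total = W₁ + W₂ = 0.38610 + 0.09320 = 0.47930 hr

Final: 0.47930 hr


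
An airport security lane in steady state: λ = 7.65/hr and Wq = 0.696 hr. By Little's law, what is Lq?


Lq = λWq = 7.65·0.696 = 5.3244

Final: 5.3244


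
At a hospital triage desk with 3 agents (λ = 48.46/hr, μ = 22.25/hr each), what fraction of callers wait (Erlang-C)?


a = λ/μ = 2.1780; ρ = a/3 = 0.7260
P₀ = 0.084503 (from M/M/c formula)
C(c,a) = [a^c/(c!(1−ρ))]·P₀ = [10.33142/(6·0.2740)]·0.084503
= 6.28415·0.084503 = 0.531029

Final: 0.531029


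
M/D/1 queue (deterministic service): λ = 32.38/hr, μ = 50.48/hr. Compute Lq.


ρ = 32.38/50.48 = 0.6414
M/D/1: Lq = ρ²/(2(1−ρ)) = 0.4114/(2·0.3586) = 0.57375

Final: 0.57375


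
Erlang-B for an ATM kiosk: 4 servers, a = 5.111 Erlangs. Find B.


B(c,a) = (a^c/c!) / Σ_{k=0}^{c} a^k/k!
a^4/4! = 28.432319
Σ terms (k=0..4): 1.00000 + 5.11100 + 13.06116 + 22.25186 + 28.43232 = 69.856343
B = 28.432319/69.856343 = 0.407011

Final: 0.407011


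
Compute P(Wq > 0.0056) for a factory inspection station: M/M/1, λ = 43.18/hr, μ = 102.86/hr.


ρ = 43.18/102.86 = 0.4198
P(Wq > t) = ρ·e^{−(μ−λ)t} = 0.4198·e^{−0.3342}
= 0.4198·0.715905 = 0.300532

Final: 0.300532


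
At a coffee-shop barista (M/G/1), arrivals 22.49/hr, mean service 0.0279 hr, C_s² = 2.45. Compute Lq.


ρ = λ·E[S] = 22.49·0.0279 = 0.6275
Lq = ρ²(1+C_s²)/(2(1−ρ)) = 0.3937·(1+2.45)/(2·0.3725)
= 0.3937·3.4500/0.7451 = 1.82312

Final: 1.82312


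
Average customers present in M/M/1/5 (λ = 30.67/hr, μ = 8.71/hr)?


ρ = 30.67/8.71 = 3.5212
L = ρ[1 − (K+1)ρ^K + Kρ^(K+1)] / [(1−ρ)(1−ρ^(K+1))]
Numerator: 3.5212·(1 − 6·541.349955 + 5·1906.223090) = 22127.527230
Denominator: (-2.5212)·(-1905.223090) = 4803.524576
L = 22127.527230/4803.524576 = 4.6065

Final: 4.6065


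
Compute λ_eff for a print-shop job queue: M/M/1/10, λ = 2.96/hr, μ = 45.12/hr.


ρ = 0.06560; P_K = (1−ρ)ρ^10/(1−ρ^11) = 1.380e-12
λ_eff = λ(1 − P_K) = 2.96·(1 − 1.380e-12) = 2.96·1.000000 = 2.9600 /hr

Final: 2.9600 /hr


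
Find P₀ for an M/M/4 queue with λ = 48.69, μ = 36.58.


a = λ/μ = 48.69/36.58 = 1.3311; ρ = a/c = 0.3328
Σ_{k=0}^{3} a^k/k! (terms k=0..3) = 1.00000 + 1.33106 + 0.88585 + 0.39304 = 3.60995
Tail: a^4/(4!(1−ρ)) = 3.13895/(24·0.6672) = 0.19602
P₀ = 1/(3.60995 + 0.19602) = 1/3.80597 = 0.262745

Final: 0.262745


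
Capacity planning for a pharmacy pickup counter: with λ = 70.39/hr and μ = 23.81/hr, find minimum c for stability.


Stability requires cμ > λ ⇔ c > λ/μ.
λ/μ = 70.39/23.81 = 2.9563
Minimum integer c = ⌊2.9563⌋ + 1 = 3
Check: 3·23.81 = 71.43 > 70.39, while 2·23.81 = 47.62 ≤ 70.39

Final: 3 servers


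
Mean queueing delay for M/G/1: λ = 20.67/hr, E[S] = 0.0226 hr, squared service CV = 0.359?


ρ = λ·E[S] = 20.67·0.0226 = 0.4671
E[S²] = E[S]²(1+C_s²) = 0.0226²·(1+0.359) = 0.0006941
Wq = λ·E[S²]/(2(1−ρ)) = 20.67·0.0006941/(2·0.5329) = 0.01346 hr

Final: 0.01346 hr


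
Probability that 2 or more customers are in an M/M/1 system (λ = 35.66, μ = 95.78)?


ρ = 35.66/95.78 = 0.3723
P(N ≥ n) = ρ^n = 0.3723^2 = 0.138616

Final: 0.138616


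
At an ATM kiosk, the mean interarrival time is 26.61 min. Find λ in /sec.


λ = 1/(interarrival time) in consistent units.
1 second = 0.0166667 min, so λ = 0.0166667/26.61 = 0.0006263 per second

Final: 0.0006263 /sec


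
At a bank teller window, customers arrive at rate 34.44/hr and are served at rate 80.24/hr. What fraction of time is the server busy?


ρ = λ/μ = 34.44/80.24 = 0.4292

Final: 0.4292


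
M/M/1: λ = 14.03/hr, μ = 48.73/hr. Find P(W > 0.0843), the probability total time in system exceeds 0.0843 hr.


W ~ Exponential(μ−λ) for M/M/1.
μ − λ = 48.73 − 14.03 = 34.7000
P(W > t) = e^{−(μ−λ)t} = e^{−2.9252} = 0.053653

Final: 0.053653


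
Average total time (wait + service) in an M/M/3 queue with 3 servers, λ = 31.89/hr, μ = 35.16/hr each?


a = 0.9070; ρ = 0.3023; P₀ = 0.400551
Lq = P₀·a^c·ρ/(c!(1−ρ)²) = 0.03094
Wq = Lq/λ = 0.03094/31.89 = 0.0009702 hr
W = Wq + 1/μ = 0.0009702 + 0.02844 = 0.02941 hr

Final: 0.02941 hr


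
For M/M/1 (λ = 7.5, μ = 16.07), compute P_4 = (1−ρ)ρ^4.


ρ = 7.5/16.07 = 0.4667
P_n = (1−ρ)·ρ^n = (1 − 0.4667)·0.4667^4 = 0.5333·0.047444 = 0.025302

Final: 0.025302


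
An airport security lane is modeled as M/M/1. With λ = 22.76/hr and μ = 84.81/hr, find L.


ρ = λ/μ = 22.76/84.81 = 0.2684
L = ρ/(1−ρ) = 0.2684/(1 − 0.2684) = 0.2684/0.7316 = 0.3668

Final: 0.3668


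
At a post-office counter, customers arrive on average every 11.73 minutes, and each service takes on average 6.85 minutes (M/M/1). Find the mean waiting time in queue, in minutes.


λ = 60/11.73 = 5.1151 /hr
μ = 60/6.85 = 8.7591 /hr
ρ = λ/μ = 5.1151/8.7591 = 0.5840
Wq = ρ/(μ−λ) = 0.5840/(8.7591−5.1151) = 0.16025 hr
In minutes: 0.16025·60 = 9.615 min

Final: 9.615 min


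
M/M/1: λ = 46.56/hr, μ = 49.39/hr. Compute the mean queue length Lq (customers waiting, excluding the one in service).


ρ = 46.56/49.39 = 0.9427
Lq = ρ²/(1−ρ) = 0.8887/0.05730 = 15.5096

Final: 15.5096


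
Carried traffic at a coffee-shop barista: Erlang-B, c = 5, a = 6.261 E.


B(5,6.261) = 0.378239 (Erlang-B)
Carried load = a(1 − B) = 6.261·(1 − 0.378239) = 6.261·0.621761 = 3.8928 E

Final: 3.8928 Erlangs


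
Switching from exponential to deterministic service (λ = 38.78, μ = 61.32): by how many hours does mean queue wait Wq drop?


ρ = 38.78/61.32 = 0.6324
Wq(M/M/1) = ρ/(μ−λ) = 0.6324/22.54 = 0.02806 hr
Wq(M/D/1) = ρ/(2(μ−λ)) = 0.01403 hr
Savings = 0.02806 − 0.01403 = 0.01403 hr

Final: 0.01403 hr


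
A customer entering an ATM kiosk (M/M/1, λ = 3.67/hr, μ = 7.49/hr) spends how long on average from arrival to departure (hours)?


W = 1/(μ−λ) = 1/(7.49 − 3.67) = 1/3.82 = 0.2618 hr

Final: 0.2618 hr


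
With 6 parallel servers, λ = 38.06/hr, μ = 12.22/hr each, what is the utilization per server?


ρ = λ/(cμ) = 38.06/(6·12.22) = 38.06/73.32 = 0.5191

Final: 0.5191


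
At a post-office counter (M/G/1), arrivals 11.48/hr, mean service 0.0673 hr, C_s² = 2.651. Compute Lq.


ρ = λ·E[S] = 11.48·0.0673 = 0.7726
Lq = ρ²(1+C_s²)/(2(1−ρ)) = 0.5969·(1+2.651)/(2·0.2274)
= 0.5969·3.6510/0.4548 = 4.79196

Final: 4.79196


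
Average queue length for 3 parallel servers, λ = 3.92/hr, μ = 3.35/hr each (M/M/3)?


a = λ/μ = 1.1701; ρ = a/3 = 0.3900
P₀ = 0.303714
Lq = P₀·a^c·ρ / (c!·(1−ρ)²) = 0.303714·1.60223·0.3900/(6·0.37204)
= 0.08503

Final: 0.08503


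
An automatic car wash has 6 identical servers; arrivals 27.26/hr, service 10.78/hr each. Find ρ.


ρ = λ/(cμ) = 27.26/(6·10.78) = 27.26/64.68 = 0.4215

Final: 0.4215


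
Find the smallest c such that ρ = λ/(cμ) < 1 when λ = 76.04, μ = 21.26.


Stability requires cμ > λ ⇔ c > λ/μ.
λ/μ = 76.04/21.26 = 3.5767
Minimum integer c = ⌊3.5767⌋ + 1 = 4
Check: 4·21.26 = 85.04 > 76.04, while 3·21.26 = 63.78 ≤ 76.04

Final: 4 servers


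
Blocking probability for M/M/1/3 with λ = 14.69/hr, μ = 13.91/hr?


ρ = λ/μ = 14.69/13.91 = 1.0561
P_K = (1−ρ)ρ^K/(1−ρ^(K+1)) = (-0.05607·1.177834)/(1 − 1.243881)
= -0.066047/-0.243881 = 0.270816

Final: 0.270816


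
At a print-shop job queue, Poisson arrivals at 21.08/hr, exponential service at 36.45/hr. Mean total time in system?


W = 1/(μ−λ) = 1/(36.45 − 21.08) = 1/15.37 = 0.06506 hr

Final: 0.06506 hr


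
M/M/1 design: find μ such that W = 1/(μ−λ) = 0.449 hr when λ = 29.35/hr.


W = 1/(μ−λ) ⇒ μ − λ = 1/W = 1/0.449 = 2.2272
μ = λ + 1/W = 29.35 + 2.2272 = 31.5772 per hr

Final: 31.5772 /hr


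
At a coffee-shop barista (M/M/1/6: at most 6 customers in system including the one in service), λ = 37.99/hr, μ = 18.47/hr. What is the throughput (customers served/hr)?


ρ = 2.0568; P_K = (1−ρ)ρ^6/(1−ρ^7) = 0.517140
λ_eff = λ(1 − P_K) = 37.99·(1 − 0.517140) = 37.99·0.482860 = 18.3439 /hr

Final: 18.3439 /hr


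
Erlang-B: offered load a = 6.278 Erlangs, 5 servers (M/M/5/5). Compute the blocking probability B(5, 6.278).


B(c,a) = (a^c/c!) / Σ_{k=0}^{c} a^k/k!
a^5/5! = 81.269074
Σ terms (k=0..5): 1.00000 + 6.27800 + 19.70664 + 41.23943 + 64.72529 + 81.26907 = 214.218439
B = 81.269074/214.218439 = 0.379375

Final: 0.379375


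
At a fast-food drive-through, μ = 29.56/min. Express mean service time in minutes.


Mean service time = 1/μ = 1/29.56 minute = 0.03383 minute
In minutes: 0.03383 × 1 = 0.03383 min

Final: 0.03383 min


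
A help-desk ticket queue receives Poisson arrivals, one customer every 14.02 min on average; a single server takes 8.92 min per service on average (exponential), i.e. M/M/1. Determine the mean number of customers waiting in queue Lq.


λ = 60/14.02 = 4.2796 /hr
μ = 60/8.92 = 6.7265 /hr
ρ = λ/μ = 4.2796/6.7265 = 0.6362
Lq = ρ²/(1−ρ) = 0.4048/0.3638 = 1.1128

Final: 1.1128


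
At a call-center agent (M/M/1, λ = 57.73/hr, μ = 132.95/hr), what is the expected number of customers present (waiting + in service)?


ρ = λ/μ = 57.73/132.95 = 0.4342
L = ρ/(1−ρ) = 0.4342/(1 − 0.4342) = 0.4342/0.5658 = 0.7675

Final: 0.7675


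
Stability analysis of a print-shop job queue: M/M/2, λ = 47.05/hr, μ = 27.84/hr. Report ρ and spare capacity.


Total capacity cμ = 2·27.84 = 55.68/hr
ρ = λ/(cμ) = 47.05/55.68 = 0.8450
Stable ⇔ ρ < 1: YES
Spare capacity = cμ − λ = 55.68 − 47.05 = 8.63/hr

Final: ρ = 0.8450; stable; margin = 8.63/hr


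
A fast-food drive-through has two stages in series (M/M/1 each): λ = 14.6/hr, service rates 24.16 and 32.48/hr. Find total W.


Each node sees arrival rate λ = 14.6/hr (tandem ⇒ throughput preserved).
W₁ = 1/(μ₁−λ) = 1/(24.16−14.6) = 0.10460 hr
W₂ = 1/(μ₂−λ) = 1/(32.48−14.6) = 0.05593 hr
W_total = W₁ + W₂ = 0.10460 + 0.05593 = 0.16053 hr

Final: 0.16053 hr


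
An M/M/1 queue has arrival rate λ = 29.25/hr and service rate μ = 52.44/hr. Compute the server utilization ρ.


ρ = λ/μ = 29.25/52.44 = 0.5578

Final: 0.5578


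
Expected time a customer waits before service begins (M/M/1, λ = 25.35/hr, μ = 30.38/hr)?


ρ = 25.35/30.38 = 0.8344
Wq = ρ/(μ−λ) = 0.8344/(30.38 − 25.35) = 0.8344/5.03 = 0.1659 hr

Final: 0.1659 hr


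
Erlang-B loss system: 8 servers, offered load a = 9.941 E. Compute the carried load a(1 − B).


B(8,9.941) = 0.335549 (Erlang-B)
Carried load = a(1 − B) = 9.941·(1 − 0.335549) = 9.941·0.664451 = 6.6053 E

Final: 6.6053 Erlangs


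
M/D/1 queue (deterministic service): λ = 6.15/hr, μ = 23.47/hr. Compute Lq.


ρ = 6.15/23.47 = 0.2620
M/D/1: Lq = ρ²/(2(1−ρ)) = 0.06866/(2·0.7380) = 0.04652

Final: 0.04652


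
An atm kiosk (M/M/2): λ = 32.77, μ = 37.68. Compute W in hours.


a = 0.8697; ρ = 0.4348; P₀ = 0.393878
Lq = P₀·a^c·ρ/(c!(1−ρ)²) = 0.20280
Wq = Lq/λ = 0.20280/32.77 = 0.006189 hr
W = Wq + 1/μ = 0.006189 + 0.02654 = 0.03273 hr

Final: 0.03273 hr


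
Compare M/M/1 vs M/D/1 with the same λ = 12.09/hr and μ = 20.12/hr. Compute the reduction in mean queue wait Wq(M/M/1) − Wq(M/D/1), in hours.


ρ = 12.09/20.12 = 0.6009
Wq(M/M/1) = ρ/(μ−λ) = 0.6009/8.03 = 0.07483 hr
Wq(M/D/1) = ρ/(2(μ−λ)) = 0.03742 hr
Savings = 0.07483 − 0.03742 = 0.03742 hr

Final: 0.03742 hr


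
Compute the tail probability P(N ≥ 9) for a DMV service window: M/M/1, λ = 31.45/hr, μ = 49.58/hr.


ρ = 31.45/49.58 = 0.6343
P(N ≥ n) = ρ^n = 0.6343^9 = 0.016628

Final: 0.016628


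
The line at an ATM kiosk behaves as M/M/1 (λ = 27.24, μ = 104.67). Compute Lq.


ρ = 27.24/104.67 = 0.2602
Lq = ρ²/(1−ρ) = 0.06773/0.7398 = 0.09156

Final: 0.09156


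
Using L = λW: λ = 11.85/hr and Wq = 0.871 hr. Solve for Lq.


Lq = λWq = 11.85·0.871 = 10.3213

Final: 10.3213


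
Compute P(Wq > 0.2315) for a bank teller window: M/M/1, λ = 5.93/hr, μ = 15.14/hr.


ρ = 5.93/15.14 = 0.3917
P(Wq > t) = ρ·e^{−(μ−λ)t} = 0.3917·e^{−2.1321}
= 0.3917·0.118586 = 0.046448

Final: 0.046448


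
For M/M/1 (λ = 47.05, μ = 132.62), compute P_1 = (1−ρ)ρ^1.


ρ = 47.05/132.62 = 0.3548
P_n = (1−ρ)·ρ^n = (1 − 0.3548)·0.3548^1 = 0.6452·0.354773 = 0.228909

Final: 0.228909


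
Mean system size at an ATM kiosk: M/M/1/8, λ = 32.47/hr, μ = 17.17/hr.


ρ = 32.47/17.17 = 1.8911
L = ρ[1 − (K+1)ρ^K + Kρ^(K+1)] / [(1−ρ)(1−ρ^(K+1))]
Numerator: 1.8911·(1 − 9·163.567098 + 8·309.319957) = 1897.624291
Denominator: (-0.8911)·(-308.319957) = 274.740556
L = 1897.624291/274.740556 = 6.9070

Final: 6.9070


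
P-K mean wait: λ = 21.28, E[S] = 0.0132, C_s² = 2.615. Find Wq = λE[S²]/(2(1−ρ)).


ρ = λ·E[S] = 21.28·0.0132 = 0.2809
E[S²] = E[S]²(1+C_s²) = 0.0132²·(1+2.615) = 0.0006299
Wq = λ·E[S²]/(2(1−ρ)) = 21.28·0.0006299/(2·0.7191) = 0.009320 hr

Final: 0.009320 hr


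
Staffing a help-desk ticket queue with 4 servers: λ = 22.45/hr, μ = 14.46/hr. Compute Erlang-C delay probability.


a = λ/μ = 1.5526; ρ = a/4 = 0.3881
P₀ = 0.209329 (from M/M/c formula)
C(c,a) = [a^c/(c!(1−ρ))]·P₀ = [5.81022/(24·0.6119)]·0.209329
= 0.39567·0.209329 = 0.082824

Final: 0.082824


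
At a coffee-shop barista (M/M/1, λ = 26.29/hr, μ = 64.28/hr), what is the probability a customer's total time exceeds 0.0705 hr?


W ~ Exponential(μ−λ) for M/M/1.
μ − λ = 64.28 − 26.29 = 37.9900
P(W > t) = e^{−(μ−λ)t} = e^{−2.6783} = 0.068680

Final: 0.068680


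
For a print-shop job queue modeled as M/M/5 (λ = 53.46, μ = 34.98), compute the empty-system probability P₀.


a = λ/μ = 53.46/34.98 = 1.5283; ρ = a/c = 0.3057
Σ_{k=0}^{4} a^k/k! (terms k=0..4) = 1.00000 + 1.52830 + 1.16785 + 0.59494 + 0.22731 = 4.51841
Tail: a^5/(5!(1−ρ)) = 8.33769/(120·0.6943) = 0.10007
P₀ = 1/(4.51841 + 0.10007) = 1/4.61848 = 0.216521

Final: 0.216521


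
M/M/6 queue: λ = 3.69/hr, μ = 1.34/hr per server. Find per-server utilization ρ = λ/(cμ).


ρ = λ/(cμ) = 3.69/(6·1.34) = 3.69/8.04 = 0.4590

Final: 0.4590


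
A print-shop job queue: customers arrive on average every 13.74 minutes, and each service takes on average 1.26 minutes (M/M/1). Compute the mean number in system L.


λ = 60/13.74 = 4.3668 /hr
μ = 60/1.26 = 47.6190 /hr
ρ = λ/μ = 4.3668/47.6190 = 0.09170
L = ρ/(1−ρ) = 0.09170/0.9083 = 0.1010

Final: 0.1010


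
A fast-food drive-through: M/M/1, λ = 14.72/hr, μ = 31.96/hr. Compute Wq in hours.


ρ = 14.72/31.96 = 0.4606
Wq = ρ/(μ−λ) = 0.4606/(31.96 − 14.72) = 0.4606/17.24 = 0.02672 hr

Final: 0.02672 hr


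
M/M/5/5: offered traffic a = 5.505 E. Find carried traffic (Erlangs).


B(5,5.505) = 0.324436 (Erlang-B)
Carried load = a(1 − B) = 5.505·(1 − 0.324436) = 5.505·0.675564 = 3.7190 E

Final: 3.7190 Erlangs


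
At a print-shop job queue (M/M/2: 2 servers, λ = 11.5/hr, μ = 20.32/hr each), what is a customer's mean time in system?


a = 0.5659; ρ = 0.2830; P₀ = 0.558880
Lq = P₀·a^c·ρ/(c!(1−ρ)²) = 0.04926
Wq = Lq/λ = 0.04926/11.5 = 0.004284 hr
W = Wq + 1/μ = 0.004284 + 0.04921 = 0.05350 hr

Final: 0.05350 hr


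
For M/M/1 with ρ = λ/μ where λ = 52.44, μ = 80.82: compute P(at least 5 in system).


ρ = 52.44/80.82 = 0.6488
P(N ≥ n) = ρ^n = 0.6488^5 = 0.115006

Final: 0.115006


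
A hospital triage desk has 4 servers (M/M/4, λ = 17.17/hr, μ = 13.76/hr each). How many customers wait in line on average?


a = λ/μ = 1.2478; ρ = a/4 = 0.3120
P₀ = 0.285961
Lq = P₀·a^c·ρ / (c!·(1−ρ)²) = 0.285961·2.42442·0.3120/(24·0.47341)
= 0.01904

Final: 0.01904


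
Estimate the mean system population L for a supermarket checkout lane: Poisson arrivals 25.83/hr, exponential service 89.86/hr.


ρ = λ/μ = 25.83/89.86 = 0.2874
L = ρ/(1−ρ) = 0.2874/(1 − 0.2874) = 0.2874/0.7126 = 0.4034

Final: 0.4034


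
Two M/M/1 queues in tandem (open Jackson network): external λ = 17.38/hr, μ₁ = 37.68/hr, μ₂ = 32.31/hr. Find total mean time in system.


Each node sees arrival rate λ = 17.38/hr (tandem ⇒ throughput preserved).
W₁ = 1/(μ₁−λ) = 1/(37.68−17.38) = 0.04926 hr
W₂ = 1/(μ₂−λ) = 1/(32.31−17.38) = 0.06698 hr
W_total = W₁ + W₂ = 0.04926 + 0.06698 = 0.11624 hr

Final: 0.11624 hr


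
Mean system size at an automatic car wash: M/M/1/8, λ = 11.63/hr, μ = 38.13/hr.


ρ = 11.63/38.13 = 0.3050
L = ρ[1 − (K+1)ρ^K + Kρ^(K+1)] / [(1−ρ)(1−ρ^(K+1))]
Numerator: 0.3050·(1 − 9·0.00007490 + 8·0.00002285) = 0.304859
Denominator: (0.6950)·(0.999977) = 0.694975
L = 0.304859/0.694975 = 0.4387

Final: 0.4387


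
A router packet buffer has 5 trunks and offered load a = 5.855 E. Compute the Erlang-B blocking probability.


B(c,a) = (a^c/c!) / Σ_{k=0}^{c} a^k/k!
a^5/5! = 57.339414
Σ terms (k=0..5): 1.00000 + 5.85500 + 17.14051 + 33.45257 + 48.96619 + 57.33941 = 163.753688
B = 57.339414/163.753688 = 0.350156

Final: 0.350156


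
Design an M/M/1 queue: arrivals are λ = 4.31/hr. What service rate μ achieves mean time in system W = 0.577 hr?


W = 1/(μ−λ) ⇒ μ − λ = 1/W = 1/0.577 = 1.7331
μ = λ + 1/W = 4.31 + 1.7331 = 6.0431 per hr

Final: 6.0431 /hr


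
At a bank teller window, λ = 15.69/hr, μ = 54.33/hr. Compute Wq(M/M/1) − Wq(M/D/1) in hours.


ρ = 15.69/54.33 = 0.2888
Wq(M/M/1) = ρ/(μ−λ) = 0.2888/38.64 = 0.007474 hr
Wq(M/D/1) = ρ/(2(μ−λ)) = 0.003737 hr
Savings = 0.007474 − 0.003737 = 0.003737 hr

Final: 0.003737 hr


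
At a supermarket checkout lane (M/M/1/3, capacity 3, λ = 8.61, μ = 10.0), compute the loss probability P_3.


ρ = λ/μ = 8.61/10.0 = 0.8610
P_K = (1−ρ)ρ^K/(1−ρ^(K+1)) = (0.1390·0.638277)/(1 − 0.549557)
= 0.088721/0.450443 = 0.196963

Final: 0.196963


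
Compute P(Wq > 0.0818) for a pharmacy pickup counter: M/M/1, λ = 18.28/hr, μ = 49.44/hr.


ρ = 18.28/49.44 = 0.3697
P(Wq > t) = ρ·e^{−(μ−λ)t} = 0.3697·e^{−2.5489}
= 0.3697·0.078169 = 0.028902

Final: 0.028902


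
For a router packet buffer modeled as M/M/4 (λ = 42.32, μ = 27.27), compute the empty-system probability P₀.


a = λ/μ = 42.32/27.27 = 1.5519; ρ = a/c = 0.3880
Σ_{k=0}^{3} a^k/k! (terms k=0..3) = 1.00000 + 1.55189 + 1.20418 + 0.62292 = 4.37898
Tail: a^4/(4!(1−ρ)) = 5.80019/(24·0.6120) = 0.39488
P₀ = 1/(4.37898 + 0.39488) = 1/4.77386 = 0.209474

Final: 0.209474


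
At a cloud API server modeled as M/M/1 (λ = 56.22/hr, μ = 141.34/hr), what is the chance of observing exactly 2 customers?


ρ = 56.22/141.34 = 0.3978
P_n = (1−ρ)·ρ^n = (1 − 0.3978)·0.3978^2 = 0.6022·0.158216 = 0.095284

Final: 0.095284


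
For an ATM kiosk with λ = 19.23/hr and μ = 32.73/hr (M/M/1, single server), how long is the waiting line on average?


ρ = 19.23/32.73 = 0.5875
Lq = ρ²/(1−ρ) = 0.3452/0.4125 = 0.8369

Final: 0.8369


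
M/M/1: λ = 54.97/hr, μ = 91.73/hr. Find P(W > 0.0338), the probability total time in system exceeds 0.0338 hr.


W ~ Exponential(μ−λ) for M/M/1.
μ − λ = 91.73 − 54.97 = 36.7600
P(W > t) = e^{−(μ−λ)t} = e^{−1.2425} = 0.288665

Final: 0.288665


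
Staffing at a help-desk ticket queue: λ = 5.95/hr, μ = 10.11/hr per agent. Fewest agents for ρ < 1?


Stability requires cμ > λ ⇔ c > λ/μ.
λ/μ = 5.95/10.11 = 0.5885
Minimum integer c = ⌊0.5885⌋ + 1 = 1
Check: 1·10.11 = 10.11 > 5.95, while 0·10.11 = 0.00 ≤ 5.95

Final: 1 servers


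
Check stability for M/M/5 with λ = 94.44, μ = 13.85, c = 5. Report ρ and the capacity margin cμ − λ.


Total capacity cμ = 5·13.85 = 69.25/hr
ρ = λ/(cμ) = 94.44/69.25 = 1.3638
Stable ⇔ ρ < 1: NO
Spare capacity = cμ − λ = 69.25 − 94.44 = -25.19/hr

Final: ρ = 1.3638; unstable; margin = -25.19/hr


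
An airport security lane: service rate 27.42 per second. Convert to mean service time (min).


Mean service time = 1/μ = 1/27.42 second = 0.03647 second
In minutes: 0.03647 × 0.0166667 = 0.0006078 min

Final: 0.0006078 min


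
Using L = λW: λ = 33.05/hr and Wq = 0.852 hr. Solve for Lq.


Lq = λWq = 33.05·0.852 = 28.1586

Final: 28.1586


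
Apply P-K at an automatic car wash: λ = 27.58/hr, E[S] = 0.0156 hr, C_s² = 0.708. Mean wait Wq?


ρ = λ·E[S] = 27.58·0.0156 = 0.4302
E[S²] = E[S]²(1+C_s²) = 0.0156²·(1+0.708) = 0.0004157
Wq = λ·E[S²]/(2(1−ρ)) = 27.58·0.0004157/(2·0.5698) = 0.01006 hr

Final: 0.01006 hr


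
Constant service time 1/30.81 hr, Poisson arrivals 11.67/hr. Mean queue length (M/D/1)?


ρ = 11.67/30.81 = 0.3788
M/D/1: Lq = ρ²/(2(1−ρ)) = 0.1435/(2·0.6212) = 0.11547

Final: 0.11547


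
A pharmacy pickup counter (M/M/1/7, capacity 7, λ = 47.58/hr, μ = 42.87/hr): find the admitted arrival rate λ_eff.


ρ = 1.1099; P_K = (1−ρ)ρ^7/(1−ρ^8) = 0.175002
λ_eff = λ(1 − P_K) = 47.58·(1 − 0.175002) = 47.58·0.824998 = 39.2534 /hr

Final: 39.2534 /hr


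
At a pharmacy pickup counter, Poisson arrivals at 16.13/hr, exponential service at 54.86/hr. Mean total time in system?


W = 1/(μ−λ) = 1/(54.86 − 16.13) = 1/38.73 = 0.02582 hr

Final: 0.02582 hr


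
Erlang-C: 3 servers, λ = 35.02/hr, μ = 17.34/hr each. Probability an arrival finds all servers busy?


a = λ/μ = 2.0196; ρ = a/3 = 0.6732
P₀ = 0.107989 (from M/M/c formula)
C(c,a) = [a^c/(c!(1−ρ))]·P₀ = [8.23761/(6·0.3268)]·0.107989
= 4.20118·0.107989 = 0.453682

Final: 0.453682


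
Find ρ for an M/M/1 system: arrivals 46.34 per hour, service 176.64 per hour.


ρ = λ/μ = 46.34/176.64 = 0.2623

Final: 0.2623


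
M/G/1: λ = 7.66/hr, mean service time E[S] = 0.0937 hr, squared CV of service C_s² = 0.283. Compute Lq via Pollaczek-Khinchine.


ρ = λ·E[S] = 7.66·0.0937 = 0.7177
Lq = ρ²(1+C_s²)/(2(1−ρ)) = 0.5152·(1+0.283)/(2·0.2823)
= 0.5152·1.2830/0.5645 = 1.17081

Final: 1.17081


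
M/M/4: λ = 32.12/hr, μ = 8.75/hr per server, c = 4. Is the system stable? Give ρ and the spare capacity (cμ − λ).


Total capacity cμ = 4·8.75 = 35.00/hr
ρ = λ/(cμ) = 32.12/35.00 = 0.9177
Stable ⇔ ρ < 1: YES
Spare capacity = cμ − λ = 35.00 − 32.12 = 2.88/hr

Final: ρ = 0.9177; stable; margin = 2.88/hr


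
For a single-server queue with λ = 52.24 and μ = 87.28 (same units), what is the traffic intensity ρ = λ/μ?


ρ = λ/μ = 52.24/87.28 = 0.5985

Final: 0.5985


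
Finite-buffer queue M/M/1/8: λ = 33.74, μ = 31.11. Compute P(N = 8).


ρ = λ/μ = 33.74/31.11 = 1.0845
P_K = (1−ρ)ρ^K/(1−ρ^(K+1)) = (-0.08454·1.914082)/(1 − 2.075896)
= -0.161814/-1.075896 = 0.150399

Final: 0.150399


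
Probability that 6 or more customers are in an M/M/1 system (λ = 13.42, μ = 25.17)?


ρ = 13.42/25.17 = 0.5332
P(N ≥ n) = ρ^n = 0.5332^6 = 0.022973

Final: 0.022973


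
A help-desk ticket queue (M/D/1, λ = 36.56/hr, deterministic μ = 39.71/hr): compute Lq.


ρ = 36.56/39.71 = 0.9207
M/D/1: Lq = ρ²/(2(1−ρ)) = 0.8476/(2·0.07933) = 5.34284

Final: 5.34284


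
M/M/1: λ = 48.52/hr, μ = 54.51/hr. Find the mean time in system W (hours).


W = 1/(μ−λ) = 1/(54.51 − 48.52) = 1/5.99 = 0.1669 hr

Final: 0.1669 hr


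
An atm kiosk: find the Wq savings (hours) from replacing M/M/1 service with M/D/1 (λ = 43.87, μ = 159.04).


ρ = 43.87/159.04 = 0.2758
Wq(M/M/1) = ρ/(μ−λ) = 0.2758/115.17 = 0.002395 hr
Wq(M/D/1) = ρ/(2(μ−λ)) = 0.001198 hr
Savings = 0.002395 − 0.001198 = 0.001198 hr

Final: 0.001198 hr


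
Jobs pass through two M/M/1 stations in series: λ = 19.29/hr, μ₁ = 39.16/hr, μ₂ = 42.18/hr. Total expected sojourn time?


Each node sees arrival rate λ = 19.29/hr (tandem ⇒ throughput preserved).
W₁ = 1/(μ₁−λ) = 1/(39.16−19.29) = 0.05033 hr
W₂ = 1/(μ₂−λ) = 1/(42.18−19.29) = 0.04369 hr
W_total = W₁ + W₂ = 0.05033 + 0.04369 = 0.09401 hr

Final: 0.09401 hr


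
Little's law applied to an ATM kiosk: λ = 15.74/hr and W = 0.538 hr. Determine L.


L = λW = 15.74·0.538 = 8.4681

Final: 8.4681


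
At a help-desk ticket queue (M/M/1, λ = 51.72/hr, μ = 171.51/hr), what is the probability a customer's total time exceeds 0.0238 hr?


W ~ Exponential(μ−λ) for M/M/1.
μ − λ = 171.51 − 51.72 = 119.7900
P(W > t) = e^{−(μ−λ)t} = e^{−2.8510} = 0.057786

Final: 0.057786


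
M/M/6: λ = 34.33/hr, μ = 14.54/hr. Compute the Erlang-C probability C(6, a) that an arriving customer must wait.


a = λ/μ = 2.3611; ρ = a/6 = 0.3935
P₀ = 0.093939 (from M/M/c formula)
C(c,a) = [a^c/(c!(1−ρ))]·P₀ = [173.24327/(720·0.6065)]·0.093939
= 0.39674·0.093939 = 0.037269

Final: 0.037269


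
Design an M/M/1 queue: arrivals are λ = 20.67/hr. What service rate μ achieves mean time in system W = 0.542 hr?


W = 1/(μ−λ) ⇒ μ − λ = 1/W = 1/0.542 = 1.8450
μ = λ + 1/W = 20.67 + 1.8450 = 22.5150 per hr

Final: 22.5150 /hr


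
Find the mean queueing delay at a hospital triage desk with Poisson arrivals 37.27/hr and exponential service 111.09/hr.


ρ = 37.27/111.09 = 0.3355
Wq = ρ/(μ−λ) = 0.3355/(111.09 − 37.27) = 0.3355/73.82 = 0.004545 hr

Final: 0.004545 hr


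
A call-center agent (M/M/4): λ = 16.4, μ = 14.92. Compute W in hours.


a = 1.0992; ρ = 0.2748; P₀ = 0.332388
Lq = P₀·a^c·ρ/(c!(1−ρ)²) = 0.01056
Wq = Lq/λ = 0.01056/16.4 = 0.0006442 hr
W = Wq + 1/μ = 0.0006442 + 0.06702 = 0.06767 hr

Final: 0.06767 hr


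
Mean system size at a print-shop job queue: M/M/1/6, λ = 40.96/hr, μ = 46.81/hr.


ρ = 40.96/46.81 = 0.8750
L = ρ[1 − (K+1)ρ^K + Kρ^(K+1)] / [(1−ρ)(1−ρ^(K+1))]
Numerator: 0.8750·(1 − 7·0.448878 + 6·0.392780) = 0.187725
Denominator: (0.1250)·(0.607220) = 0.075886
L = 0.187725/0.075886 = 2.4738

Final: 2.4738


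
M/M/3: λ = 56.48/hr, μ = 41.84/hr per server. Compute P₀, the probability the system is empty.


a = λ/μ = 56.48/41.84 = 1.3499; ρ = a/c = 0.4500
Σ_{k=0}^{2} a^k/k! (terms k=0..2) = 1.00000 + 1.34990 + 0.91112 = 3.26103
Tail: a^3/(3!(1−ρ)) = 2.45985/(6·0.5500) = 0.74537
P₀ = 1/(3.26103 + 0.74537) = 1/4.00639 = 0.249601

Final: 0.249601


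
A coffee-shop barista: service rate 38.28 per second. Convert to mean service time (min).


Mean service time = 1/μ = 1/38.28 second = 0.02612 second
In minutes: 0.02612 × 0.0166667 = 0.0004354 min

Final: 0.0004354 min


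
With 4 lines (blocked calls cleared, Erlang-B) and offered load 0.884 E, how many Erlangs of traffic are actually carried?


B(4,0.884) = 0.010535 (Erlang-B)
Carried load = a(1 − B) = 0.884·(1 − 0.010535) = 0.884·0.989465 = 0.8747 E

Final: 0.8747 Erlangs


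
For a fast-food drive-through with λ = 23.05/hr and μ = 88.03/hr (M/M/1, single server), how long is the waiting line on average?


ρ = 23.05/88.03 = 0.2618
Lq = ρ²/(1−ρ) = 0.06856/0.7382 = 0.09288

Final: 0.09288


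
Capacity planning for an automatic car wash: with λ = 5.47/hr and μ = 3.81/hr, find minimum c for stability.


Stability requires cμ > λ ⇔ c > λ/μ.
λ/μ = 5.47/3.81 = 1.4357
Minimum integer c = ⌊1.4357⌋ + 1 = 2
Check: 2·3.81 = 7.62 > 5.47, while 1·3.81 = 3.81 ≤ 5.47

Final: 2 servers


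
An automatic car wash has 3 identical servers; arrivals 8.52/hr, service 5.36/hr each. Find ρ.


ρ = λ/(cμ) = 8.52/(3·5.36) = 8.52/16.08 = 0.5299

Final: 0.5299


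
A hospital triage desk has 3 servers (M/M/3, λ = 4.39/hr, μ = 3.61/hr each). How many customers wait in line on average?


a = λ/μ = 1.2161; ρ = a/3 = 0.4054
P₀ = 0.289058
Lq = P₀·a^c·ρ / (c!·(1−ρ)²) = 0.289058·1.79834·0.4054/(6·0.35360)
= 0.09932

Final: 0.09932


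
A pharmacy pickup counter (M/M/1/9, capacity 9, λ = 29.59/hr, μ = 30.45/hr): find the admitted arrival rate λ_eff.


ρ = 0.9718; P_K = (1−ρ)ρ^9/(1−ρ^10) = 0.087607
λ_eff = λ(1 − P_K) = 29.59·(1 − 0.087607) = 29.59·0.912393 = 26.9977 /hr

Final: 26.9977 /hr


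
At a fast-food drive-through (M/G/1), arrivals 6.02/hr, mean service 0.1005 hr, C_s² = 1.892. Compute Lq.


ρ = λ·E[S] = 6.02·0.1005 = 0.6050
Lq = ρ²(1+C_s²)/(2(1−ρ)) = 0.3660·(1+1.892)/(2·0.3950)
= 0.3660·2.8920/0.7900 = 1.34001

Final: 1.34001


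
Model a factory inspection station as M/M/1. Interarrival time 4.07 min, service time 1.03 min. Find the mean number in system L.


λ = 60/4.07 = 14.7420 /hr
μ = 60/1.03 = 58.2524 /hr
ρ = λ/μ = 14.7420/58.2524 = 0.2531
L = ρ/(1−ρ) = 0.2531/0.7469 = 0.3388

Final: 0.3388


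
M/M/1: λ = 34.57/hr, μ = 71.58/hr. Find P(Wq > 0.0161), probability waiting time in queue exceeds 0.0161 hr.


ρ = 34.57/71.58 = 0.4830
P(Wq > t) = ρ·e^{−(μ−λ)t} = 0.4830·e^{−0.5959}
= 0.4830·0.551088 = 0.266151

Final: 0.266151


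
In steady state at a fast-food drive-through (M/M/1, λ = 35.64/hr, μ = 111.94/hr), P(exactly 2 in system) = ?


ρ = 35.64/111.94 = 0.3184
P_n = (1−ρ)·ρ^n = (1 − 0.3184)·0.3184^2 = 0.6816·0.101369 = 0.069095

Final: 0.069095


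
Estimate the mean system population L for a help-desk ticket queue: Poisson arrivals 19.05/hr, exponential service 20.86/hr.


ρ = λ/μ = 19.05/20.86 = 0.9132
L = ρ/(1−ρ) = 0.9132/(1 − 0.9132) = 0.9132/0.08677 = 10.5249

Final: 10.5249


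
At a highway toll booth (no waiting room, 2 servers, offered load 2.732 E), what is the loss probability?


B(c,a) = (a^c/c!) / Σ_{k=0}^{c} a^k/k!
a^2/2! = 3.731912
Σ terms (k=0..2): 1.00000 + 2.73200 + 3.73191 = 7.463912
B = 3.731912/7.463912 = 0.499994

Final: 0.499994


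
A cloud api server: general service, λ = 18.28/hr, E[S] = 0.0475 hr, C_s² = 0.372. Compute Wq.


ρ = λ·E[S] = 18.28·0.0475 = 0.8683
E[S²] = E[S]²(1+C_s²) = 0.0475²·(1+0.372) = 0.003096
Wq = λ·E[S²]/(2(1−ρ)) = 18.28·0.003096/(2·0.1317) = 0.21483 hr

Final: 0.21483 hr


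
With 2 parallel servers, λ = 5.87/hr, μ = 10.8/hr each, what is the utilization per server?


ρ = λ/(cμ) = 5.87/(2·10.8) = 5.87/21.60 = 0.2718

Final: 0.2718


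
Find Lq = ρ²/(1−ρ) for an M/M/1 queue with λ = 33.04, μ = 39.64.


ρ = 33.04/39.64 = 0.8335
Lq = ρ²/(1−ρ) = 0.6947/0.1665 = 4.1726

Final: 4.1726


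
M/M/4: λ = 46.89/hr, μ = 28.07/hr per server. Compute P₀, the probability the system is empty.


a = λ/μ = 46.89/28.07 = 1.6705; ρ = a/c = 0.4176
Σ_{k=0}^{3} a^k/k! (terms k=0..3) = 1.00000 + 1.67047 + 1.39523 + 0.77689 = 4.84259
Tail: a^4/(4!(1−ρ)) = 7.78666/(24·0.5824) = 0.55710
P₀ = 1/(4.84259 + 0.55710) = 1/5.39969 = 0.185196

Final: 0.185196


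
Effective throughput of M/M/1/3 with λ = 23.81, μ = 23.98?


ρ = 0.9929; P_K = (1−ρ)ρ^3/(1−ρ^4) = 0.247338
λ_eff = λ(1 − P_K) = 23.81·(1 − 0.247338) = 23.81·0.752662 = 17.9209 /hr

Final: 17.9209 /hr


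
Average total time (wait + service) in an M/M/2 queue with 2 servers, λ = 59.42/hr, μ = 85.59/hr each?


a = 0.6942; ρ = 0.3471; P₀ = 0.484649
Lq = P₀·a^c·ρ/(c!(1−ρ)²) = 0.09511
Wq = Lq/λ = 0.09511/59.42 = 0.001601 hr
W = Wq + 1/μ = 0.001601 + 0.01168 = 0.01328 hr

Final: 0.01328 hr


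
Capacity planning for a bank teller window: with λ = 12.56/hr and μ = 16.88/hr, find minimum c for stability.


Stability requires cμ > λ ⇔ c > λ/μ.
λ/μ = 12.56/16.88 = 0.7441
Minimum integer c = ⌊0.7441⌋ + 1 = 1
Check: 1·16.88 = 16.88 > 12.56, while 0·16.88 = 0.00 ≤ 12.56

Final: 1 servers


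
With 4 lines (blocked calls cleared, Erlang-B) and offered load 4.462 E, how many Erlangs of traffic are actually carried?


B(4,4.462) = 0.353370 (Erlang-B)
Carried load = a(1 − B) = 4.462·(1 − 0.353370) = 4.462·0.646630 = 2.8853 E

Final: 2.8853 Erlangs


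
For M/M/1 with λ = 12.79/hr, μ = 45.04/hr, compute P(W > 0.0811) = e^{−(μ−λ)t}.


W ~ Exponential(μ−λ) for M/M/1.
μ − λ = 45.04 − 12.79 = 32.2500
P(W > t) = e^{−(μ−λ)t} = e^{−2.6155} = 0.073133

Final: 0.073133


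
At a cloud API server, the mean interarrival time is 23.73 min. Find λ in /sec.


λ = 1/(interarrival time) in consistent units.
1 second = 0.0166667 min, so λ = 0.0166667/23.73 = 0.0007023 per second

Final: 0.0007023 /sec


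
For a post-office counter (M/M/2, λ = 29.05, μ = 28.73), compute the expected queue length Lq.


a = λ/μ = 1.0111; ρ = a/2 = 0.5056
P₀ = 0.328401
Lq = P₀·a^c·ρ / (c!·(1−ρ)²) = 0.328401·1.02240·0.5056/(2·0.24446)
= 0.34719

Final: 0.34719


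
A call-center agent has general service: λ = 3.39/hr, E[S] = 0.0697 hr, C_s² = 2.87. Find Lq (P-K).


ρ = λ·E[S] = 3.39·0.0697 = 0.2363
Lq = ρ²(1+C_s²)/(2(1−ρ)) = 0.05583·(1+2.87)/(2·0.7637)
= 0.05583·3.8700/1.5274 = 0.14145

Final: 0.14145


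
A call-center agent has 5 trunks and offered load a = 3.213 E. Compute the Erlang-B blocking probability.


B(c,a) = (a^c/c!) / Σ_{k=0}^{c} a^k/k!
a^5/5! = 2.853464
Σ terms (k=0..5): 1.00000 + 3.21300 + 5.16168 + 5.52816 + 4.44050 + 2.85346 = 22.196810
B = 2.853464/22.196810 = 0.128553

Final: 0.128553


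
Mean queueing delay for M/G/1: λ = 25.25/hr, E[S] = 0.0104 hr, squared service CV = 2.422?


ρ = λ·E[S] = 25.25·0.0104 = 0.2626
E[S²] = E[S]²(1+C_s²) = 0.0104²·(1+2.422) = 0.0003701
Wq = λ·E[S²]/(2(1−ρ)) = 25.25·0.0003701/(2·0.7374) = 0.006337 hr

Final: 0.006337 hr


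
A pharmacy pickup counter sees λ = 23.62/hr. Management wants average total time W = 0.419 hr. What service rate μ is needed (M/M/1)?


W = 1/(μ−λ) ⇒ μ − λ = 1/W = 1/0.419 = 2.3866
μ = λ + 1/W = 23.62 + 2.3866 = 26.0066 per hr

Final: 26.0066 /hr


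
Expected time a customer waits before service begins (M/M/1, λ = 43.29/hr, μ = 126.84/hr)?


ρ = 43.29/126.84 = 0.3413
Wq = ρ/(μ−λ) = 0.3413/(126.84 − 43.29) = 0.3413/83.55 = 0.004085 hr

Final: 0.004085 hr


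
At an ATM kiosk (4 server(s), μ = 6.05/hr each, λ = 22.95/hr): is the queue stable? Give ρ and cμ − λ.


Total capacity cμ = 4·6.05 = 24.20/hr
ρ = λ/(cμ) = 22.95/24.20 = 0.9483
Stable ⇔ ρ < 1: YES
Spare capacity = cμ − λ = 24.20 − 22.95 = 1.25/hr

Final: ρ = 0.9483; stable; margin = 1.25/hr


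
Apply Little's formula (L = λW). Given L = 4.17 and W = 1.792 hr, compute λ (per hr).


λ = L/W = 4.17/1.792 = 2.3270 /hr

Final: 2.3270 /hr


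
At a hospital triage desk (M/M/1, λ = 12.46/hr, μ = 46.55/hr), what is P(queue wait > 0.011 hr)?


ρ = 12.46/46.55 = 0.2677
P(Wq > t) = ρ·e^{−(μ−λ)t} = 0.2677·e^{−0.3750}
= 0.2677·0.687296 = 0.183968

Final: 0.183968


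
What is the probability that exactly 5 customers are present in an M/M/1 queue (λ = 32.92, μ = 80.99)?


ρ = 32.92/80.99 = 0.4065
P_n = (1−ρ)·ρ^n = (1 − 0.4065)·0.4065^5 = 0.5935·0.011095 = 0.006585

Final: 0.006585


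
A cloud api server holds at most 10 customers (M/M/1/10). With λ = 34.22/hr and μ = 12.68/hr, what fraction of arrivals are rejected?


ρ = λ/μ = 34.22/12.68 = 2.6987
P_K = (1−ρ)ρ^K/(1−ρ^(K+1)) = (-1.6987·20493.093267)/(1 − 55305.493028)
= -34812.399761/-55304.493028 = 0.629468

Final: 0.629468


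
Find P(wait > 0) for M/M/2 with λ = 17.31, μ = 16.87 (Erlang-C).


a = λ/μ = 1.0261; ρ = a/2 = 0.5130
P₀ = 0.321841 (from M/M/c formula)
C(c,a) = [a^c/(c!(1−ρ))]·P₀ = [1.05284/(2·0.4870)]·0.321841
= 1.08104·0.321841 = 0.347923

Final: 0.347923


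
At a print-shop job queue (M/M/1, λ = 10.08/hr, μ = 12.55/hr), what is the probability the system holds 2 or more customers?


ρ = 10.08/12.55 = 0.8032
P(N ≥ n) = ρ^n = 0.8032^2 = 0.645110

Final: 0.645110


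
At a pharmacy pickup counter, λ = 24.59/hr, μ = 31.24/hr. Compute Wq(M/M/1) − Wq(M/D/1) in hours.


ρ = 24.59/31.24 = 0.7871
Wq(M/M/1) = ρ/(μ−λ) = 0.7871/6.65 = 0.11837 hr
Wq(M/D/1) = ρ/(2(μ−λ)) = 0.05918 hr
Savings = 0.11837 − 0.05918 = 0.05918 hr

Final: 0.05918 hr


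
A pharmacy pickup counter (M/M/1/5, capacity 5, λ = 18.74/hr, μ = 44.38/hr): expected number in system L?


ρ = 18.74/44.38 = 0.4223
L = ρ[1 − (K+1)ρ^K + Kρ^(K+1)] / [(1−ρ)(1−ρ^(K+1))]
Numerator: 0.4223·(1 − 6·0.013425 + 5·0.005669) = 0.400218
Denominator: (0.5777)·(0.994331) = 0.574463
L = 0.400218/0.574463 = 0.6967

Final: 0.6967


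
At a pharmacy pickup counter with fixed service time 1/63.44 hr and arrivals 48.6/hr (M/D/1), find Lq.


ρ = 48.6/63.44 = 0.7661
M/D/1: Lq = ρ²/(2(1−ρ)) = 0.5869/(2·0.2339) = 1.25443

Final: 1.25443


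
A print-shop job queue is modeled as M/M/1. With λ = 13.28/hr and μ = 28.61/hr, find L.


ρ = λ/μ = 13.28/28.61 = 0.4642
L = ρ/(1−ρ) = 0.4642/(1 − 0.4642) = 0.4642/0.5358 = 0.8663

Final: 0.8663


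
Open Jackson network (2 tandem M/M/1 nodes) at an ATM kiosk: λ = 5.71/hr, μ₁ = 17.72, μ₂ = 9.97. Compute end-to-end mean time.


Each node sees arrival rate λ = 5.71/hr (tandem ⇒ throughput preserved).
W₁ = 1/(μ₁−λ) = 1/(17.72−5.71) = 0.08326 hr
W₂ = 1/(μ₂−λ) = 1/(9.97−5.71) = 0.23474 hr
W_total = W₁ + W₂ = 0.08326 + 0.23474 = 0.31801 hr

Final: 0.31801 hr


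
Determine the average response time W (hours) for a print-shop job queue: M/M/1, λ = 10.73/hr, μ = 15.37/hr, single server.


W = 1/(μ−λ) = 1/(15.37 − 10.73) = 1/4.64 = 0.2155 hr

Final: 0.2155 hr


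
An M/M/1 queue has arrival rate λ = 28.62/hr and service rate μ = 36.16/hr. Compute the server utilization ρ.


ρ = λ/μ = 28.62/36.16 = 0.7915

Final: 0.7915


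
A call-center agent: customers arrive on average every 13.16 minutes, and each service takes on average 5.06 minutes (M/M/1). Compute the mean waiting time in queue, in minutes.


λ = 60/13.16 = 4.5593 /hr
μ = 60/5.06 = 11.8577 /hr
ρ = λ/μ = 4.5593/11.8577 = 0.3845
Wq = ρ/(μ−λ) = 0.3845/(11.8577−4.5593) = 0.05268 hr
In minutes: 0.05268·60 = 3.161 min

Final: 3.161 min
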